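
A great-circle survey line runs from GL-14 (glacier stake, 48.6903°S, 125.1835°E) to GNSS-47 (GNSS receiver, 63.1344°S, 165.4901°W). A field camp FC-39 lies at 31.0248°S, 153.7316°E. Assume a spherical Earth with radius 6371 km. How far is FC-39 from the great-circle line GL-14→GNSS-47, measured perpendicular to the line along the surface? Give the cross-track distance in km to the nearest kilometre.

3009 km

δ₁₃ = central angle GL-14→FC-39 = 0.486306 rad  (haversine)
θ₁₃ = bearing GL-14→FC-39 = 61.194°,  θ₁₂ = bearing GL-14→GNSS-47 = 137.968°
dₓₜ = R·arcsin(sin δ₁₃ · sin(θ₁₃ − θ₁₂)) = 6371·arcsin(0.46736·sin(-76.774°)) = -3009.246 km
|dₓₜ| = 3009.246 km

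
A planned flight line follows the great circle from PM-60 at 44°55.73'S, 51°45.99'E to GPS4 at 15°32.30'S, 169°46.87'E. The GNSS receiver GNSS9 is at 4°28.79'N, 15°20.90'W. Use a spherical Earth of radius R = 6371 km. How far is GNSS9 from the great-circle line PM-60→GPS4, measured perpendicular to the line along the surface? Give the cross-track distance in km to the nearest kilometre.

PM-60: φ = -44.92883°, λ = +51.76650°
GPS4: φ = -15.53833°, λ = +169.78117°
GNSS9: φ = +4.47983°, λ = -15.34833°
δ₁₃ = central angle PM-60→GNSS9 = 1.349677 rad  (haversine)
θ₁₃ = bearing PM-60→GNSS9 = 289.713°,  θ₁₂ = bearing PM-60→GPS4 = 120.910°
dₓₜ = R·arcsin(sin δ₁₃ · sin(θ₁₃ − θ₁₂)) = 6371·arcsin(0.97565·sin(168.804°)) = 1214.291 km
|dₓₜ| = 1214.291 km

1214 km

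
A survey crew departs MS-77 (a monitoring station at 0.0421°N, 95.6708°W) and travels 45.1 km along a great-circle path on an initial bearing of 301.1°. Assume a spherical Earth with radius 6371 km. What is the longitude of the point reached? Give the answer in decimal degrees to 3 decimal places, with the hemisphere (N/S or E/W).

96.018°W

δ = d/R = 45.1/6371 = 0.007079 rad
φ₂ = arcsin(sin φ₁ cos δ + cos φ₁ sin δ cos θ)
   = arcsin(0.00073·0.99997 + 1.00000·0.00708·0.51653) = 0.25160°
λ₂ = λ₁ + atan2(sin θ sin δ cos φ₁, cos δ − sin φ₁ sin φ₂) = -96.01810°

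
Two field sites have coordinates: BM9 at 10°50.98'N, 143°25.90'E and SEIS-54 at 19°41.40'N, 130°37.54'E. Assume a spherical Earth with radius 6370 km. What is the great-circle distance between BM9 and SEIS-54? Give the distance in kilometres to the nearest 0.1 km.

BM9: φ = +10.84967°, λ = +143.43167°
SEIS-54: φ = +19.69000°, λ = +130.62567°
Δφ = 8.8403°,  Δλ = -12.8060°
a = sin²(Δφ/2) + cos φ₁ cos φ₂ sin²(Δλ/2) = 0.017440
c = 2·arcsin(√a) = 0.264896 rad = 15.1774°
d = R·c = 6370 × 0.264896 = 1687.4 km

1687.4 km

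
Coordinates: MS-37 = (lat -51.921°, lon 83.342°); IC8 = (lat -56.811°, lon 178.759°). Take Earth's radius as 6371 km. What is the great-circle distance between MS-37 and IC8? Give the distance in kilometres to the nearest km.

Δφ = -4.8900°,  Δλ = 95.4170°
a = sin²(Δφ/2) + cos φ₁ cos φ₂ sin²(Δλ/2) = 0.186560
c = 2·arcsin(√a) = 0.893255 rad = 51.1797°
d = R·c = 6371 × 0.893255 = 5690.9 km

5691 km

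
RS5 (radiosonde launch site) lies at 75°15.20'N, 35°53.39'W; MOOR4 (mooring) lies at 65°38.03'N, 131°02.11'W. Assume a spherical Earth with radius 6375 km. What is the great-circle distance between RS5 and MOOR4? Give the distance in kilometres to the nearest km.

RS5: φ = +75.25333°, λ = -35.88983°
MOOR4: φ = +65.63383°, λ = -131.03517°
Δφ = -9.6195°,  Δλ = -95.1453°
a = sin²(Δφ/2) + cos φ₁ cos φ₂ sin²(Δλ/2) = 0.064248
c = 2·arcsin(√a) = 0.512535 rad = 29.3661°
d = R·c = 6375 × 0.512535 = 3267.4 km

3267 km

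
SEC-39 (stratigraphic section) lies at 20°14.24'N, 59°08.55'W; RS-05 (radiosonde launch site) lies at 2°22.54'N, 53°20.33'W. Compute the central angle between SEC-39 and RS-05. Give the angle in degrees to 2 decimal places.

18.74°

SEC-39: φ = +20.23733°, λ = -59.14250°
RS-05: φ = +2.37567°, λ = -53.33883°
Δφ = -17.8617°,  Δλ = 5.8037°
a = sin²(Δφ/2) + cos φ₁ cos φ₂ sin²(Δλ/2) = 0.026503
c = 2·arcsin(√a) = 0.327049 rad = 18.7385°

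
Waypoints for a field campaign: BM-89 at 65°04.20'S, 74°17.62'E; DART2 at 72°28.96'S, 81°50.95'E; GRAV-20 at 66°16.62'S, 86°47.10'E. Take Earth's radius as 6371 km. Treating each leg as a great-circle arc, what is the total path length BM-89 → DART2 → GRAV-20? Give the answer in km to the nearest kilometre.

1593 km

BM-89: φ = -65.07000°, λ = +74.29367°
DART2: φ = -72.48267°, λ = +81.84917°
GRAV-20: φ = -66.27700°, λ = +86.78500°
BM-89→DART2: c = 0.137650 rad, d = 876.97 km
DART2→GRAV-20: c = 0.112387 rad, d = 716.02 km
Total = 876.97 + 716.02 = 1592.99 km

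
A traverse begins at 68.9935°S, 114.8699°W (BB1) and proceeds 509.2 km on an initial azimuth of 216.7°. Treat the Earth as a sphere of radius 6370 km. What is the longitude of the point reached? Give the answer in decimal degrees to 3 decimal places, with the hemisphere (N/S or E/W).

123.981°W

δ = d/R = 509.2/6370 = 0.079937 rad
φ₂ = arcsin(sin φ₁ cos δ + cos φ₁ sin δ cos θ)
   = arcsin(-0.93354·0.99681 + 0.35847·0.07985·-0.80178) = -72.46051°
λ₂ = λ₁ + atan2(sin θ sin δ cos φ₁, cos δ − sin φ₁ sin φ₂) = -123.98119°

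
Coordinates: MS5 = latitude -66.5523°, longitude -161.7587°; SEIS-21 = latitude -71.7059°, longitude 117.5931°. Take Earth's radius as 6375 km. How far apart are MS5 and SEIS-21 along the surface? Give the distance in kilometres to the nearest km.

Δφ = -5.1536°,  Δλ = -80.6482°
a = sin²(Δφ/2) + cos φ₁ cos φ₂ sin²(Δλ/2) = 0.054324
c = 2·arcsin(√a) = 0.470479 rad = 26.9565°
d = R·c = 6375 × 0.470479 = 2999.3 km

2999 km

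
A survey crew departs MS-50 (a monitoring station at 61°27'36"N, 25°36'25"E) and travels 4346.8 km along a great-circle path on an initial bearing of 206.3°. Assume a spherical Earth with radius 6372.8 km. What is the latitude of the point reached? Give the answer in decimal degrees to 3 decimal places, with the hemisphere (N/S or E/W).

MS-50: φ = +61.46000°, λ = +25.60694°
δ = d/R = 4346.8/6372.8 = 0.682086 rad
φ₂ = arcsin(sin φ₁ cos δ + cos φ₁ sin δ cos θ)
   = arcsin(0.87848·0.77626 + 0.47777·0.63041·-0.89649) = 24.32516°
λ₂ = λ₁ + atan2(sin θ sin δ cos φ₁, cos δ − sin φ₁ sin φ₂) = 7.75663°

24.325°N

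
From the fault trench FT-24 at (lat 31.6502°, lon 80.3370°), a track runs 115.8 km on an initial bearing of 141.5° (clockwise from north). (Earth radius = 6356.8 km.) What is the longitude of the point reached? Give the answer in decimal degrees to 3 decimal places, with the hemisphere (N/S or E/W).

81.094°E

δ = d/R = 115.8/6356.8 = 0.018217 rad
φ₂ = arcsin(sin φ₁ cos δ + cos φ₁ sin δ cos θ)
   = arcsin(0.52473·0.99983 + 0.85127·0.01822·-0.78261) = 30.83113°
λ₂ = λ₁ + atan2(sin θ sin δ cos φ₁, cos δ − sin φ₁ sin φ₂) = 81.09366°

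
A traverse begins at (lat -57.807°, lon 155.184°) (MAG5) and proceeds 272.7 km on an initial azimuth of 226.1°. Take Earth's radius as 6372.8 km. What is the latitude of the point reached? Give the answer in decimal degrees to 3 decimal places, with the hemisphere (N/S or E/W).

δ = d/R = 272.7/6372.8 = 0.042791 rad
φ₂ = arcsin(sin φ₁ cos δ + cos φ₁ sin δ cos θ)
   = arcsin(-0.84626·0.99908 + 0.53277·0.04278·-0.69340) = -59.46139°
λ₂ = λ₁ + atan2(sin θ sin δ cos φ₁, cos δ − sin φ₁ sin φ₂) = 151.70615°

59.461°S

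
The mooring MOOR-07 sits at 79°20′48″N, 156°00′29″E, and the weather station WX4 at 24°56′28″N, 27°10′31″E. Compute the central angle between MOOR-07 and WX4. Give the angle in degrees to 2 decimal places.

MOOR-07: φ = +79.34667°, λ = +156.00806°
WX4: φ = +24.94111°, λ = +27.17528°
Δφ = -54.4056°,  Δλ = -128.8328°
a = sin²(Δφ/2) + cos φ₁ cos φ₂ sin²(Δλ/2) = 0.345346
c = 2·arcsin(√a) = 1.256331 rad = 71.9824°

71.98°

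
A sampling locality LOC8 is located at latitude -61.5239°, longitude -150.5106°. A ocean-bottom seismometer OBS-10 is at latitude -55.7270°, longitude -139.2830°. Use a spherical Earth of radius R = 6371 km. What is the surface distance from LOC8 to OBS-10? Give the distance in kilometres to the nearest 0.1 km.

913.1 km

Δφ = 5.7969°,  Δλ = 11.2276°
a = sin²(Δφ/2) + cos φ₁ cos φ₂ sin²(Δλ/2) = 0.005126
c = 2·arcsin(√a) = 0.143318 rad = 8.2115°
d = R·c = 6371 × 0.143318 = 913.1 km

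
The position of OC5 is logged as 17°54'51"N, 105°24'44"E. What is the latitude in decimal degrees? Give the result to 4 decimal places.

17.9142°N

17° + 54′/60 + 51″/3600 = 17 + 0.90000 + 0.01417 = 17.9142°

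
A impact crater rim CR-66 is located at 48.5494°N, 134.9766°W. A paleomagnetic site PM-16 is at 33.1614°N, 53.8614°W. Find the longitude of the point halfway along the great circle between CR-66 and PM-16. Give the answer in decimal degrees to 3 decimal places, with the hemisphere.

Bx = cos φ₂ cos Δλ = 0.129294,  By = cos φ₂ sin Δλ = 0.827088
φₘ = atan2(sin φ₁ + sin φ₂, √((cos φ₁ + Bx)² + By²)) = 48.56051°
λₘ = λ₁ + atan2(By, cos φ₁ + Bx) = -88.70863°

88.709°W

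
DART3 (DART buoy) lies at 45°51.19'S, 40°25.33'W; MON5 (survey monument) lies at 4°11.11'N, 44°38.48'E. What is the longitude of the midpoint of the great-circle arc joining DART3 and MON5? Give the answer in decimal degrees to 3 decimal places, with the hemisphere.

11.363°E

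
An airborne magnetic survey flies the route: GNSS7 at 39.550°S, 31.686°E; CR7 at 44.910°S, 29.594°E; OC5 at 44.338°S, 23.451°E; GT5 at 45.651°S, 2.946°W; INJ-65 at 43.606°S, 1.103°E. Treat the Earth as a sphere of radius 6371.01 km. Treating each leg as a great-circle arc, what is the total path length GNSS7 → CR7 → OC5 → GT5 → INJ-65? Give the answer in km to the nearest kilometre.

GNSS7→CR7: c = 0.097368 rad, d = 620.33 km
CR7→OC5: c = 0.076940 rad, d = 490.18 km
OC5→GT5: c = 0.325132 rad, d = 2071.42 km
GT5→INJ-65: c = 0.061658 rad, d = 392.83 km
Total = 620.33 + 490.18 + 2071.42 + 392.83 = 3574.76 km

3575 km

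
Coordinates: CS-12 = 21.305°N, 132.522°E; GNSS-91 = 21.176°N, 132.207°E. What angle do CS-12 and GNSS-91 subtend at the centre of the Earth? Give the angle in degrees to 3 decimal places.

0.321°

Δφ = -0.1290°,  Δλ = -0.3150°
a = sin²(Δφ/2) + cos φ₁ cos φ₂ sin²(Δλ/2) = 0.000008
c = 2·arcsin(√a) = 0.005597 rad = 0.3207°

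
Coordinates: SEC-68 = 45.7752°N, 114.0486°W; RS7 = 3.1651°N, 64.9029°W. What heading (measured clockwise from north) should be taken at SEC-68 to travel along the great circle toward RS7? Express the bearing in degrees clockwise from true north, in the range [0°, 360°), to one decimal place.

119.6°

Δλ = 49.1457°
y = sin Δλ · cos φ₂ = 0.755222
x = cos φ₁ sin φ₂ − sin φ₁ cos φ₂ cos Δλ = -0.429536
θ = atan2(y, x) = 119.6293° → 119.6293° (mod 360°)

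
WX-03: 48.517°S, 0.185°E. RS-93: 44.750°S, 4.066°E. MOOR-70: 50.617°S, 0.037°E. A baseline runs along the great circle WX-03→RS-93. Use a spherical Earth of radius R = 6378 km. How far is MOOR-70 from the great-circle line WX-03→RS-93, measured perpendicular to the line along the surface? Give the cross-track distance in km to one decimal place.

δ₁₃ = central angle WX-03→MOOR-70 = 0.036690 rad  (haversine)
θ₁₃ = bearing WX-03→MOOR-70 = 182.561°,  θ₁₂ = bearing WX-03→RS-93 = 36.704°
dₓₜ = R·arcsin(sin δ₁₃ · sin(θ₁₃ − θ₁₂)) = 6378·arcsin(0.03668·sin(145.857°)) = 131.321 km
|dₓₜ| = 131.321 km

131.3 km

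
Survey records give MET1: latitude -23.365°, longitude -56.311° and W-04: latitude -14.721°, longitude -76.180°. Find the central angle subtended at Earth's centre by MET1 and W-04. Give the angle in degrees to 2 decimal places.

Δφ = 8.6440°,  Δλ = -19.8690°
a = sin²(Δφ/2) + cos φ₁ cos φ₂ sin²(Δλ/2) = 0.032106
c = 2·arcsin(√a) = 0.360307 rad = 20.6441°

20.64°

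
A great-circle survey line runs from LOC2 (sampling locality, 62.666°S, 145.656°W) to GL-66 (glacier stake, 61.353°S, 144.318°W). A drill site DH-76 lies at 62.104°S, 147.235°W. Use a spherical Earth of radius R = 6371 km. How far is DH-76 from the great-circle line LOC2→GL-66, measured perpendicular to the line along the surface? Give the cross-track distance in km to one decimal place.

δ₁₃ = central angle LOC2→DH-76 = 0.016105 rad  (haversine)
θ₁₃ = bearing LOC2→DH-76 = 306.818°,  θ₁₂ = bearing LOC2→GL-66 = 26.152°
dₓₜ = R·arcsin(sin δ₁₃ · sin(θ₁₃ − θ₁₂)) = 6371·arcsin(0.01610·sin(280.665°)) = -100.832 km
|dₓₜ| = 100.832 km

100.8 km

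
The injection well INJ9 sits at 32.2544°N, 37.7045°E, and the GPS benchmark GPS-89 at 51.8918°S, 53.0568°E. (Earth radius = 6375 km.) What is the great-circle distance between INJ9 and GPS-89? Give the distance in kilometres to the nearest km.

9482 km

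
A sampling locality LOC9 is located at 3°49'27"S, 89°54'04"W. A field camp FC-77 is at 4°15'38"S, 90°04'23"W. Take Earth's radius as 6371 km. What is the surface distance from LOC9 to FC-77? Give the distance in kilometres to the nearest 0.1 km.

52.1 km

LOC9: φ = -3.82417°, λ = -89.90111°
FC-77: φ = -4.26056°, λ = -90.07306°
Δφ = -0.4364°,  Δλ = -0.1719°
a = sin²(Δφ/2) + cos φ₁ cos φ₂ sin²(Δλ/2) = 0.000017
c = 2·arcsin(√a) = 0.008184 rad = 0.4689°
d = R·c = 6371 × 0.008184 = 52.1 km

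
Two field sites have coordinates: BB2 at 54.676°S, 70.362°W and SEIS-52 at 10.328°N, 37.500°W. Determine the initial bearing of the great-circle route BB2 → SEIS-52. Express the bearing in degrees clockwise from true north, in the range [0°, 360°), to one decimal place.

Δλ = 32.8620°
y = sin Δλ · cos φ₂ = 0.533826
x = cos φ₁ sin φ₂ − sin φ₁ cos φ₂ cos Δλ = 0.777893
θ = atan2(y, x) = 34.4597° → 34.4597° (mod 360°)

34.5°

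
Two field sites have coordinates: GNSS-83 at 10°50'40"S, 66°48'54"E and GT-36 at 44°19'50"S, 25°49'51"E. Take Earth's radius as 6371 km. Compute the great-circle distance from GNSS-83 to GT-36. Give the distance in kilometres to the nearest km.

5400 km

GNSS-83: φ = -10.84444°, λ = +66.81500°
GT-36: φ = -44.33056°, λ = +25.83083°
Δφ = -33.4861°,  Δλ = -40.9842°
a = sin²(Δφ/2) + cos φ₁ cos φ₂ sin²(Δλ/2) = 0.169090
c = 2·arcsin(√a) = 0.847553 rad = 48.5612°
d = R·c = 6371 × 0.847553 = 5399.8 km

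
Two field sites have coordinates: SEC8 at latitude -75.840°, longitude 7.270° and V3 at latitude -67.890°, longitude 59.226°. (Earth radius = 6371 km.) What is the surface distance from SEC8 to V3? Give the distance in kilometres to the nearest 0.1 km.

Δφ = 7.9500°,  Δλ = 51.9560°
a = sin²(Δφ/2) + cos φ₁ cos φ₂ sin²(Δλ/2) = 0.022472
c = 2·arcsin(√a) = 0.300945 rad = 17.2429°
d = R·c = 6371 × 0.300945 = 1917.3 km

1917.3 km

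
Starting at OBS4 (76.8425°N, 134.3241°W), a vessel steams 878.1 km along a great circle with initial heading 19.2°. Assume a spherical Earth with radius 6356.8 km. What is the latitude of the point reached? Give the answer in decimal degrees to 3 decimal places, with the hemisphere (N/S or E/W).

δ = d/R = 878.1/6356.8 = 0.138136 rad
φ₂ = arcsin(sin φ₁ cos δ + cos φ₁ sin δ cos θ)
   = arcsin(0.97375·0.99047 + 0.22763·0.13770·0.94438) = 83.75866°
λ₂ = λ₁ + atan2(sin θ sin δ cos φ₁, cos δ − sin φ₁ sin φ₂) = -109.70834°

83.759°N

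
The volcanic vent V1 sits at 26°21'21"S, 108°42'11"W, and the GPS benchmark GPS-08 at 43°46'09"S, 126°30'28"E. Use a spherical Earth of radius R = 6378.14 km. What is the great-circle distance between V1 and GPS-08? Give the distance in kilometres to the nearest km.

10415 km

V1: φ = -26.35583°, λ = -108.70306°
GPS-08: φ = -43.76917°, λ = +126.50778°
Δφ = -17.4133°,  Δλ = -124.7892°
a = sin²(Δφ/2) + cos φ₁ cos φ₂ sin²(Δλ/2) = 0.531045
c = 2·arcsin(√a) = 1.632927 rad = 93.5598°
d = R·c = 6378.14 × 1.632927 = 10415.0 km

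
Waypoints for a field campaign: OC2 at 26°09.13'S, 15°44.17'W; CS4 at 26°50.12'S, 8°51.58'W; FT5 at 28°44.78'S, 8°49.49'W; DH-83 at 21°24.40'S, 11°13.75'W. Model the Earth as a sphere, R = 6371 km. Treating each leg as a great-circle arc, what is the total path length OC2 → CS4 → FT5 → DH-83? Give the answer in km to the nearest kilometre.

1752 km

OC2: φ = -26.15217°, λ = -15.73617°
CS4: φ = -26.83533°, λ = -8.85967°
FT5: φ = -28.74633°, λ = -8.82483°
DH-83: φ = -21.40667°, λ = -11.22917°
OC2→CS4: c = 0.108060 rad, d = 688.45 km
CS4→FT5: c = 0.033358 rad, d = 212.52 km
FT5→DH-83: c = 0.133609 rad, d = 851.22 km
Total = 688.45 + 212.52 + 851.22 = 1752.19 km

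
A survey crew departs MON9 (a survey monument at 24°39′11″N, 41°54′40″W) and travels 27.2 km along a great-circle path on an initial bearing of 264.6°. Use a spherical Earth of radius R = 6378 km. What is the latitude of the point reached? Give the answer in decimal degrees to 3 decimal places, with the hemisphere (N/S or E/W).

24.630°N

MON9: φ = +24.65306°, λ = -41.91111°
δ = d/R = 27.2/6378 = 0.004265 rad
φ₂ = arcsin(sin φ₁ cos δ + cos φ₁ sin δ cos θ)
   = arcsin(0.41712·0.99999 + 0.90885·0.00426·-0.09411) = 24.62982°
λ₂ = λ₁ + atan2(sin θ sin δ cos φ₁, cos δ − sin φ₁ sin φ₂) = -42.17872°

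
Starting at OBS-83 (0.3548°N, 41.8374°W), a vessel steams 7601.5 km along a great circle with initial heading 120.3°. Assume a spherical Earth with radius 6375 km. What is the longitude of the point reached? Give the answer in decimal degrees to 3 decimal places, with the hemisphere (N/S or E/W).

23.268°E

δ = d/R = 7601.5/6375 = 1.192392 rad
φ₂ = arcsin(sin φ₁ cos δ + cos φ₁ sin δ cos θ)
   = arcsin(0.00619·0.36944 + 0.99998·0.92926·-0.50453) = -27.80982°
λ₂ = λ₁ + atan2(sin θ sin δ cos φ₁, cos δ − sin φ₁ sin φ₂) = 23.26777°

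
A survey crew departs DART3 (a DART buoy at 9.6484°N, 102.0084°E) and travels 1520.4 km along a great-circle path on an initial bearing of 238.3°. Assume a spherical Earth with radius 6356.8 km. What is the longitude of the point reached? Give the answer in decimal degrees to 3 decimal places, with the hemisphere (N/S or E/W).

δ = d/R = 1520.4/6356.8 = 0.239177 rad
φ₂ = arcsin(sin φ₁ cos δ + cos φ₁ sin δ cos θ)
   = arcsin(0.16760·0.97153 + 0.98585·0.23690·-0.52547) = 2.29850°
λ₂ = λ₁ + atan2(sin θ sin δ cos φ₁, cos δ − sin φ₁ sin φ₂) = 90.37072°

90.371°E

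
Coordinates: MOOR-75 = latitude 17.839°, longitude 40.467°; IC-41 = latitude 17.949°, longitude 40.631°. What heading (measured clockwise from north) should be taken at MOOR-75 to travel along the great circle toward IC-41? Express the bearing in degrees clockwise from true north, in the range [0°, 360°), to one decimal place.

54.8°

Δλ = 0.1640°
y = sin Δλ · cos φ₂ = 0.002723
x = cos φ₁ sin φ₂ − sin φ₁ cos φ₂ cos Δλ = 0.001921
θ = atan2(y, x) = 54.7976° → 54.7976° (mod 360°)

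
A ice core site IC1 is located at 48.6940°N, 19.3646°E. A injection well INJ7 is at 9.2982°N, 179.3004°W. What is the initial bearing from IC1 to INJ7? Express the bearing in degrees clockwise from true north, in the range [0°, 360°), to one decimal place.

Δλ = 161.3350°
y = sin Δλ · cos φ₂ = 0.315829
x = cos φ₁ sin φ₂ − sin φ₁ cos φ₂ cos Δλ = 0.808987
θ = atan2(y, x) = 21.3257° → 21.3257° (mod 360°)

21.3°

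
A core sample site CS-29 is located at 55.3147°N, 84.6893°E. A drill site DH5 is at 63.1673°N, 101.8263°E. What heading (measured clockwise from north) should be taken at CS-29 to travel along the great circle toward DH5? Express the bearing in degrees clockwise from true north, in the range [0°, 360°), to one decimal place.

41.0°

Δλ = 17.1370°
y = sin Δλ · cos φ₂ = 0.133005
x = cos φ₁ sin φ₂ − sin φ₁ cos φ₂ cos Δλ = 0.153104
θ = atan2(y, x) = 40.9815° → 40.9815° (mod 360°)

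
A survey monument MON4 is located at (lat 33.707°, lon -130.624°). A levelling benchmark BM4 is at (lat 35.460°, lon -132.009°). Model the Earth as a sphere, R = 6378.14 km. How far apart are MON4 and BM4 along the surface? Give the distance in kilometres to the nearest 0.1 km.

232.8 km

Δφ = 1.7530°,  Δλ = -1.3850°
a = sin²(Δφ/2) + cos φ₁ cos φ₂ sin²(Δλ/2) = 0.000333
c = 2·arcsin(√a) = 0.036498 rad = 2.0912°
d = R·c = 6378.14 × 0.036498 = 232.8 km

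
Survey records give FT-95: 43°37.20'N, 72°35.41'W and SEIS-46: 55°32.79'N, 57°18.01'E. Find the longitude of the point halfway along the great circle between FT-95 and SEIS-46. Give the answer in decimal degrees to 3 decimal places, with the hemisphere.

FT-95: φ = +43.62000°, λ = -72.59017°
SEIS-46: φ = +55.54650°, λ = +57.30017°
Bx = cos φ₂ cos Δλ = -0.362819,  By = cos φ₂ sin Δλ = 0.434075
φₘ = atan2(sin φ₁ + sin φ₂, √((cos φ₁ + Bx)² + By²)) = 69.55273°
λₘ = λ₁ + atan2(By, cos φ₁ + Bx) = -22.34765°

22.348°W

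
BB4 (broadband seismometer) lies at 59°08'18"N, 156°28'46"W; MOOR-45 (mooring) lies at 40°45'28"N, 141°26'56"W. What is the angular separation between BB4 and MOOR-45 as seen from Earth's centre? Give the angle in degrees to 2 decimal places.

20.66°

BB4: φ = +59.13833°, λ = -156.47944°
MOOR-45: φ = +40.75778°, λ = -141.44889°
Δφ = -18.3806°,  Δλ = 15.0306°
a = sin²(Δφ/2) + cos φ₁ cos φ₂ sin²(Δλ/2) = 0.032155
c = 2·arcsin(√a) = 0.360588 rad = 20.6602°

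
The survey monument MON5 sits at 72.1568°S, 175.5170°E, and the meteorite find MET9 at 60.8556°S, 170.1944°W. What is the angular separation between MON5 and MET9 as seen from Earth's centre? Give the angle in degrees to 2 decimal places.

12.58°

Δφ = 11.3012°,  Δλ = 14.2886°
a = sin²(Δφ/2) + cos φ₁ cos φ₂ sin²(Δλ/2) = 0.012003
c = 2·arcsin(√a) = 0.219556 rad = 12.5796°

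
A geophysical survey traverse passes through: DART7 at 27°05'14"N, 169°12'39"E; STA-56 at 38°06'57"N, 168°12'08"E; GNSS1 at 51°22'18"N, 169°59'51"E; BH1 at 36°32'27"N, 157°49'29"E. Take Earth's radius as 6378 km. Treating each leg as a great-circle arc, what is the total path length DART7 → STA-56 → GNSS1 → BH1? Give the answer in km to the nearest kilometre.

4625 km

DART7: φ = +27.08722°, λ = +169.21083°
STA-56: φ = +38.11583°, λ = +168.20222°
GNSS1: φ = +51.37167°, λ = +169.99750°
BH1: φ = +36.54083°, λ = +157.82472°
DART7→STA-56: c = 0.193052 rad, d = 1231.29 km
STA-56→GNSS1: c = 0.232407 rad, d = 1482.29 km
GNSS1→BH1: c = 0.299755 rad, d = 1911.84 km
Total = 1231.29 + 1482.29 + 1911.84 = 4625.41 km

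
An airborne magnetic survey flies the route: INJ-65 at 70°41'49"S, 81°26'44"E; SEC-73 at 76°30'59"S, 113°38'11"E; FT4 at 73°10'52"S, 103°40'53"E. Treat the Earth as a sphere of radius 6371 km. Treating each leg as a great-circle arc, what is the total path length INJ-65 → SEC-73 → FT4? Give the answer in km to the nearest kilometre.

1646 km

INJ-65: φ = -70.69694°, λ = +81.44556°
SEC-73: φ = -76.51639°, λ = +113.63639°
FT4: φ = -73.18111°, λ = +103.68139°
INJ-65→SEC-73: c = 0.184664 rad, d = 1176.50 km
SEC-73→FT4: c = 0.073632 rad, d = 469.11 km
Total = 1176.50 + 469.11 = 1645.60 km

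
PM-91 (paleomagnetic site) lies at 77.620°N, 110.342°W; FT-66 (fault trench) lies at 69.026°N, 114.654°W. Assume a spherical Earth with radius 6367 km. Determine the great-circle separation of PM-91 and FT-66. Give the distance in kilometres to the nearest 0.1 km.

964.2 km

Δφ = -8.5940°,  Δλ = -4.3120°
a = sin²(Δφ/2) + cos φ₁ cos φ₂ sin²(Δλ/2) = 0.005723
c = 2·arcsin(√a) = 0.151440 rad = 8.6769°
d = R·c = 6367 × 0.151440 = 964.2 km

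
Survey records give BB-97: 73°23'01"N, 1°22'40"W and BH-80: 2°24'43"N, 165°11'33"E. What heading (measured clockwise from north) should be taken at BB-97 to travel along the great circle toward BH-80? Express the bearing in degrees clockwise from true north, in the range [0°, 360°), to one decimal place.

13.8°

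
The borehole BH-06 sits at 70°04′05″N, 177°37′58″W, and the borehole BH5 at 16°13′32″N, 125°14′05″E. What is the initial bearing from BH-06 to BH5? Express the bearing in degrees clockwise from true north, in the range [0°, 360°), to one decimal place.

243.9°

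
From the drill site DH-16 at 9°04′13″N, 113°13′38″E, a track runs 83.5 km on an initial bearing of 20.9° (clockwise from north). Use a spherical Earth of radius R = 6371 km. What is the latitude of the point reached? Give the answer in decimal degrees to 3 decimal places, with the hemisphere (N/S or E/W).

DH-16: φ = +9.07028°, λ = +113.22722°
δ = d/R = 83.5/6371 = 0.013106 rad
φ₂ = arcsin(sin φ₁ cos δ + cos φ₁ sin δ cos θ)
   = arcsin(0.15765·0.99991 + 0.98750·0.01311·0.93420) = 9.77170°
λ₂ = λ₁ + atan2(sin θ sin δ cos φ₁, cos δ − sin φ₁ sin φ₂) = 113.49905°

9.772°N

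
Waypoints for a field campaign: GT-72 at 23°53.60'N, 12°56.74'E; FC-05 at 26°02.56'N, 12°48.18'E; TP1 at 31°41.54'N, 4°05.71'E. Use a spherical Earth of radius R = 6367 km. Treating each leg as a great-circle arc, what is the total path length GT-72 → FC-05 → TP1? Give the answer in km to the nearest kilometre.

GT-72: φ = +23.89333°, λ = +12.94567°
FC-05: φ = +26.04267°, λ = +12.80300°
TP1: φ = +31.69233°, λ = +4.09517°
GT-72→FC-05: c = 0.037581 rad, d = 239.28 km
FC-05→TP1: c = 0.165535 rad, d = 1053.96 km
Total = 239.28 + 1053.96 = 1293.24 km

1293 km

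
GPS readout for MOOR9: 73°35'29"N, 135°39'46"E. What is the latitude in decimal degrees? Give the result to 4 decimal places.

73.5914°N

73° + 35′/60 + 29″/3600 = 73 + 0.58333 + 0.00806 = 73.5914°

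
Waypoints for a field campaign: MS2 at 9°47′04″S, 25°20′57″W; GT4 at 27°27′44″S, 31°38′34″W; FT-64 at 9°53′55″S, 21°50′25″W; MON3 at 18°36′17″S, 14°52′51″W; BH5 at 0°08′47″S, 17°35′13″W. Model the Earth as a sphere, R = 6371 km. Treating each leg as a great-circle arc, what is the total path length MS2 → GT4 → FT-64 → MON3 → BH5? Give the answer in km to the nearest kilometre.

7578 km

MS2: φ = -9.78444°, λ = -25.34917°
GT4: φ = -27.46222°, λ = -31.64278°
FT-64: φ = -9.89861°, λ = -21.84028°
MON3: φ = -18.60472°, λ = -14.88083°
BH5: φ = -0.14639°, λ = -17.58694°
MS2→GT4: c = 0.325442 rad, d = 2073.39 km
GT4→FT-64: c = 0.346341 rad, d = 2206.54 km
FT-64→MON3: c = 0.192134 rad, d = 1224.09 km
MON3→BH5: c = 0.325480 rad, d = 2073.63 km
Total = 2073.39 + 2206.54 + 1224.09 + 2073.63 = 7577.66 km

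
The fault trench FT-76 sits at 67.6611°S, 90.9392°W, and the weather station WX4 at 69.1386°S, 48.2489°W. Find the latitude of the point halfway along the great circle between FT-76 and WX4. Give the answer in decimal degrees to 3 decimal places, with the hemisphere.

Bx = cos φ₂ cos Δλ = 0.261750,  By = cos φ₂ sin Δλ = 0.241454
φₘ = atan2(sin φ₁ + sin φ₂, √((cos φ₁ + Bx)² + By²)) = -69.75593°
λₘ = λ₁ + atan2(By, cos φ₁ + Bx) = -70.32321°

69.756°S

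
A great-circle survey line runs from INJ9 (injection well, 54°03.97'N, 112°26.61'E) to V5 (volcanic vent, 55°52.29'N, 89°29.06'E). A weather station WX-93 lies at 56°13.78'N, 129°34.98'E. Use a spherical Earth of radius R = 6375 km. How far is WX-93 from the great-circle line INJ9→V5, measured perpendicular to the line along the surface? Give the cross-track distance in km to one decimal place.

INJ9: φ = +54.06617°, λ = +112.44350°
V5: φ = +55.87150°, λ = +89.48433°
WX-93: φ = +56.22967°, λ = +129.58300°
δ₁₃ = central angle INJ9→WX-93 = 0.174576 rad  (haversine)
θ₁₃ = bearing INJ9→WX-93 = 70.584°,  θ₁₂ = bearing INJ9→V5 = 287.139°
dₓₜ = R·arcsin(sin δ₁₃ · sin(θ₁₃ − θ₁₂)) = 6375·arcsin(0.17369·sin(-216.555°)) = 660.671 km
|dₓₜ| = 660.671 km

660.7 km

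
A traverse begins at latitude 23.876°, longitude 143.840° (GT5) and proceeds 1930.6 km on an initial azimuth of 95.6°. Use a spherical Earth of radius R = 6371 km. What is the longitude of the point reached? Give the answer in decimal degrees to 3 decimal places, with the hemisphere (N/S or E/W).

162.400°E

δ = d/R = 1930.6/6371 = 0.303029 rad
φ₂ = arcsin(sin φ₁ cos δ + cos φ₁ sin δ cos θ)
   = arcsin(0.40476·0.95444 + 0.91442·0.29841·-0.09758) = 21.08107°
λ₂ = λ₁ + atan2(sin θ sin δ cos φ₁, cos δ − sin φ₁ sin φ₂) = 162.39961°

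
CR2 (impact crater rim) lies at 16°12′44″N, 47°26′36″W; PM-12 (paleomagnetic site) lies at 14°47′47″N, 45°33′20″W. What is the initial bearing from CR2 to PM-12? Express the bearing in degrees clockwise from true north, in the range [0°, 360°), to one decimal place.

CR2: φ = +16.21222°, λ = -47.44333°
PM-12: φ = +14.79639°, λ = -45.55556°
Δλ = 1.8878°
y = sin Δλ · cos φ₂ = 0.031850
x = cos φ₁ sin φ₂ − sin φ₁ cos φ₂ cos Δλ = -0.024562
θ = atan2(y, x) = 127.6389° → 127.6389° (mod 360°)

127.6°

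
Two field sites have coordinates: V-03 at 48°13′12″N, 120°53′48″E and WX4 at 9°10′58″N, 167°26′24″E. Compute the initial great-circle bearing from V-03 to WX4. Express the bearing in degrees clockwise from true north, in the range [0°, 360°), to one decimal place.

119.2°

V-03: φ = +48.22000°, λ = +120.89667°
WX4: φ = +9.18278°, λ = +167.44000°
Δλ = 46.5433°
y = sin Δλ · cos φ₂ = 0.716592
x = cos φ₁ sin φ₂ − sin φ₁ cos φ₂ cos Δλ = -0.400003
θ = atan2(y, x) = 119.1703° → 119.1703° (mod 360°)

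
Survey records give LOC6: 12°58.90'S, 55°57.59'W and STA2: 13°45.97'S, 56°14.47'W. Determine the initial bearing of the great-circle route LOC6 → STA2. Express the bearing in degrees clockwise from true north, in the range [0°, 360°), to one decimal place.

199.2°

LOC6: φ = -12.98167°, λ = -55.95983°
STA2: φ = -13.76617°, λ = -56.24117°
Δλ = -0.2813°
y = sin Δλ · cos φ₂ = -0.004769
x = cos φ₁ sin φ₂ − sin φ₁ cos φ₂ cos Δλ = -0.013694
θ = atan2(y, x) = -160.7990° → 199.2010° (mod 360°)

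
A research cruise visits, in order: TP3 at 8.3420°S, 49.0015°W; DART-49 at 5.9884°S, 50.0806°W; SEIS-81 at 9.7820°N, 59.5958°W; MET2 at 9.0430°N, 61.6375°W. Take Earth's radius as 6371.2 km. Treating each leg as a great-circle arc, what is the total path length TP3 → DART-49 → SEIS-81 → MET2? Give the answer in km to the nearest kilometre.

2572 km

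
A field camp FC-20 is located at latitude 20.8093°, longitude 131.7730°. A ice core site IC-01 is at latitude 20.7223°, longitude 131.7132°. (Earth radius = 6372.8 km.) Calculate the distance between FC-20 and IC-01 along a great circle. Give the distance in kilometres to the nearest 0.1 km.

Δφ = -0.0870°,  Δλ = -0.0598°
a = sin²(Δφ/2) + cos φ₁ cos φ₂ sin²(Δλ/2) = 0.000001
c = 2·arcsin(√a) = 0.001805 rad = 0.1034°
d = R·c = 6372.8 × 0.001805 = 11.5 km

11.5 km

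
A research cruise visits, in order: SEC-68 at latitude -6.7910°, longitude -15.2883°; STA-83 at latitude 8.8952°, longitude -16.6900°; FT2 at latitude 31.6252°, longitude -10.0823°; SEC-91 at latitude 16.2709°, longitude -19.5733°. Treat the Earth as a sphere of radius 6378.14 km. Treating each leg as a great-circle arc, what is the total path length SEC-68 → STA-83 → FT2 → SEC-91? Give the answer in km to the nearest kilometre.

6335 km

SEC-68→STA-83: c = 0.274860 rad, d = 1753.09 km
STA-83→FT2: c = 0.410935 rad, d = 2621.00 km
FT2→SEC-91: c = 0.307418 rad, d = 1960.76 km
Total = 1753.09 + 2621.00 + 1960.76 = 6334.85 km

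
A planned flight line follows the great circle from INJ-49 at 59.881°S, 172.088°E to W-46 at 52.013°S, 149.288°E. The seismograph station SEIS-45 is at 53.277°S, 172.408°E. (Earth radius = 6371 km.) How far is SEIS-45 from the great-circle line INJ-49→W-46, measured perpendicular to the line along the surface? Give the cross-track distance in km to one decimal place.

689.6 km

δ₁₃ = central angle INJ-49→SEIS-45 = 0.115302 rad  (haversine)
θ₁₃ = bearing INJ-49→SEIS-45 = 1.663°,  θ₁₂ = bearing INJ-49→W-46 = 291.778°
dₓₜ = R·arcsin(sin δ₁₃ · sin(θ₁₃ − θ₁₂)) = 6371·arcsin(0.11505·sin(-290.115°)) = 689.602 km
|dₓₜ| = 689.602 km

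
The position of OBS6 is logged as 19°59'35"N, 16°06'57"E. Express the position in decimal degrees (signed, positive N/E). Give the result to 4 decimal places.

+19.9931°, +16.1158°

lat: 19.9931° N → +19.9931°
lon: 16.1158° E → +16.1158°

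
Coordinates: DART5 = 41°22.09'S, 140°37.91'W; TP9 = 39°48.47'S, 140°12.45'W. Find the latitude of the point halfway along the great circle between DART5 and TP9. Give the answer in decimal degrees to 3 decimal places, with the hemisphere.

40.588°S

DART5: φ = -41.36817°, λ = -140.63183°
TP9: φ = -39.80783°, λ = -140.20750°
Bx = cos φ₂ cos Δλ = 0.768175,  By = cos φ₂ sin Δλ = 0.005689
φₘ = atan2(sin φ₁ + sin φ₂, √((cos φ₁ + Bx)² + By²)) = -40.58819°
λₘ = λ₁ + atan2(By, cos φ₁ + Bx) = -140.41719°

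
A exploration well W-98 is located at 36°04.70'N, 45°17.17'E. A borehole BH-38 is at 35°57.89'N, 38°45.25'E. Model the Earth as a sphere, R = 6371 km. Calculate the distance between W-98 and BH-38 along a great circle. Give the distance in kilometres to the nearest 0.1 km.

587.5 km

W-98: φ = +36.07833°, λ = +45.28617°
BH-38: φ = +35.96483°, λ = +38.75417°
Δφ = -0.1135°,  Δλ = -6.5320°
a = sin²(Δφ/2) + cos φ₁ cos φ₂ sin²(Δλ/2) = 0.002124
c = 2·arcsin(√a) = 0.092211 rad = 5.2833°
d = R·c = 6371 × 0.092211 = 587.5 km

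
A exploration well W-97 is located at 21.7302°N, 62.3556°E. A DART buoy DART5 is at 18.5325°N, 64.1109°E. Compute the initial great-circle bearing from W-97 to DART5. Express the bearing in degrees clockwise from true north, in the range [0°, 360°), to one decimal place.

152.4°

Δλ = 1.7553°
y = sin Δλ · cos φ₂ = 0.029043
x = cos φ₁ sin φ₂ − sin φ₁ cos φ₂ cos Δλ = -0.055617
θ = atan2(y, x) = 152.4268° → 152.4268° (mod 360°)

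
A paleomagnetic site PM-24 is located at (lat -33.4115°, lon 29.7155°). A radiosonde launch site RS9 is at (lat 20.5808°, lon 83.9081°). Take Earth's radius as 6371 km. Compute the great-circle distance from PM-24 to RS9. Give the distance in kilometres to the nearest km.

8308 km

Δφ = 53.9923°,  Δλ = 54.1926°
a = sin²(Δφ/2) + cos φ₁ cos φ₂ sin²(Δλ/2) = 0.368182
c = 2·arcsin(√a) = 1.304007 rad = 74.7141°
d = R·c = 6371 × 1.304007 = 8307.8 km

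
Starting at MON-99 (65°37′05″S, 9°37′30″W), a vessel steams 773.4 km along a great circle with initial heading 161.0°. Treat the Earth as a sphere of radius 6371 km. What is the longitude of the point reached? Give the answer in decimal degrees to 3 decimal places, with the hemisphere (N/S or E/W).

2.271°W

MON-99: φ = -65.61806°, λ = -9.62500°
δ = d/R = 773.4/6371 = 0.121394 rad
φ₂ = arcsin(sin φ₁ cos δ + cos φ₁ sin δ cos θ)
   = arcsin(-0.91081·0.99264 + 0.41282·0.12110·-0.94552) = -72.05968°
λ₂ = λ₁ + atan2(sin θ sin δ cos φ₁, cos δ − sin φ₁ sin φ₂) = -2.27141°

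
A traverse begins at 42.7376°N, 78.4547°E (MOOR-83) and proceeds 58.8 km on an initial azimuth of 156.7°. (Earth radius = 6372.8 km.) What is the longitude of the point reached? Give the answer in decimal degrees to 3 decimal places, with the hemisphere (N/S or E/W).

78.737°E

δ = d/R = 58.8/6372.8 = 0.009227 rad
φ₂ = arcsin(sin φ₁ cos δ + cos φ₁ sin δ cos θ)
   = arcsin(0.67864·0.99996 + 0.73447·0.00923·-0.91845) = 42.25171°
λ₂ = λ₁ + atan2(sin θ sin δ cos φ₁, cos δ − sin φ₁ sin φ₂) = 78.73720°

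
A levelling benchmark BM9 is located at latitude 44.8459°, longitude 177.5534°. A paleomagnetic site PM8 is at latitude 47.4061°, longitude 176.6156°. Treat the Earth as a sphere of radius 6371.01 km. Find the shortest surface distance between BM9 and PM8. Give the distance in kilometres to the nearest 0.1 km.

Δφ = 2.5602°,  Δλ = -0.9378°
a = sin²(Δφ/2) + cos φ₁ cos φ₂ sin²(Δλ/2) = 0.000531
c = 2·arcsin(√a) = 0.046100 rad = 2.6414°
d = R·c = 6371.01 × 0.046100 = 293.7 km

293.7 km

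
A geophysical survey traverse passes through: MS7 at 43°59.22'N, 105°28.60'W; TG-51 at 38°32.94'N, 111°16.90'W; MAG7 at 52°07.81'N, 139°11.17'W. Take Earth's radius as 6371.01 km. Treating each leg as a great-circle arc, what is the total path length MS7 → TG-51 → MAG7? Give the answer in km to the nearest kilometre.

3401 km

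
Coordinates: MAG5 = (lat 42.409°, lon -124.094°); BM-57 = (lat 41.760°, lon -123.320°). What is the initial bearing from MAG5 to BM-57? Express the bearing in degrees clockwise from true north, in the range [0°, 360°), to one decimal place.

138.2°

Δλ = 0.7740°
y = sin Δλ · cos φ₂ = 0.010076
x = cos φ₁ sin φ₂ − sin φ₁ cos φ₂ cos Δλ = -0.011281
θ = atan2(y, x) = 138.2280° → 138.2280° (mod 360°)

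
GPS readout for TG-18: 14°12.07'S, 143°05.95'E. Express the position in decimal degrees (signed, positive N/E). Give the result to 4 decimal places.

-14.2012°, +143.0992°

lat: 14.2012° S → -14.2012°
lon: 143.0992° E → +143.0992°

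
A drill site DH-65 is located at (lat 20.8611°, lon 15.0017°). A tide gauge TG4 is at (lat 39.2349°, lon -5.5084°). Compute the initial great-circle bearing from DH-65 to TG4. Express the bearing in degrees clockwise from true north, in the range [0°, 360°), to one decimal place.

320.8°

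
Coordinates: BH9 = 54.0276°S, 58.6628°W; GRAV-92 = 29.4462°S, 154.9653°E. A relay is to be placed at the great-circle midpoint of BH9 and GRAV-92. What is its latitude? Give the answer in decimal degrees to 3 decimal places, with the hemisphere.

Bx = cos φ₂ cos Δλ = -0.725086,  By = cos φ₂ sin Δλ = -0.482259
φₘ = atan2(sin φ₁ + sin φ₂, √((cos φ₁ + Bx)² + By²)) = -68.91717°
λₘ = λ₁ + atan2(By, cos φ₁ + Bx) = -164.59748°

68.917°S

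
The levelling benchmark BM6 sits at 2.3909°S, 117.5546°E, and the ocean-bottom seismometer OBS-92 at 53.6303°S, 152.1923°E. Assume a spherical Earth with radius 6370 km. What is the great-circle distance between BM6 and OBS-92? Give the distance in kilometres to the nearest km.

Δφ = -51.2394°,  Δλ = 34.6377°
a = sin²(Δφ/2) + cos φ₁ cos φ₂ sin²(Δλ/2) = 0.239471
c = 2·arcsin(√a) = 1.022706 rad = 58.5967°
d = R·c = 6370 × 1.022706 = 6514.6 km

6515 km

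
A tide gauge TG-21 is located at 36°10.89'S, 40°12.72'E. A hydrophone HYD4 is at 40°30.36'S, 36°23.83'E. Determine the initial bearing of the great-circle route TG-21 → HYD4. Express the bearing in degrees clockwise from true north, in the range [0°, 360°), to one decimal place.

TG-21: φ = -36.18150°, λ = +40.21200°
HYD4: φ = -40.50600°, λ = +36.39717°
Δλ = -3.8148°
y = sin Δλ · cos φ₂ = -0.050587
x = cos φ₁ sin φ₂ − sin φ₁ cos φ₂ cos Δλ = -0.076400
θ = atan2(y, x) = -146.4900° → 213.5100° (mod 360°)

213.5°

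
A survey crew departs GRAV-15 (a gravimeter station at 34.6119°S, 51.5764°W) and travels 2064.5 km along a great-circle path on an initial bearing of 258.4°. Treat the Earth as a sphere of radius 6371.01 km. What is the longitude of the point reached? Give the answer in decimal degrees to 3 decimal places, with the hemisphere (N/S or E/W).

δ = d/R = 2064.5/6371.01 = 0.324046 rad
φ₂ = arcsin(sin φ₁ cos δ + cos φ₁ sin δ cos θ)
   = arcsin(-0.56801·0.94795 + 0.82302·0.31840·-0.20108) = -36.23833°
λ₂ = λ₁ + atan2(sin θ sin δ cos φ₁, cos δ − sin φ₁ sin φ₂) = -74.32591°

74.326°W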